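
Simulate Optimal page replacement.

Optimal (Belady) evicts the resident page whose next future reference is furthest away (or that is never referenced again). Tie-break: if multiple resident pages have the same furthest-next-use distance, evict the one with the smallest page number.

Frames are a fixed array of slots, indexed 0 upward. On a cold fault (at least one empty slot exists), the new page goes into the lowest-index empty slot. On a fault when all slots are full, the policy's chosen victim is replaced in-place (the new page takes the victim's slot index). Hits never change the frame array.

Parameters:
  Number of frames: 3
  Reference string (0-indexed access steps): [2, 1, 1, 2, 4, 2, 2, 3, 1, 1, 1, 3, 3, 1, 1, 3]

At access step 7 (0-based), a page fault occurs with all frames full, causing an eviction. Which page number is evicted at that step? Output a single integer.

Step 0: ref 2 -> FAULT, frames=[2,-,-]
Step 1: ref 1 -> FAULT, frames=[2,1,-]
Step 2: ref 1 -> HIT, frames=[2,1,-]
Step 3: ref 2 -> HIT, frames=[2,1,-]
Step 4: ref 4 -> FAULT, frames=[2,1,4]
Step 5: ref 2 -> HIT, frames=[2,1,4]
Step 6: ref 2 -> HIT, frames=[2,1,4]
Step 7: ref 3 -> FAULT, evict 2, frames=[3,1,4]
At step 7: evicted page 2

Answer: 2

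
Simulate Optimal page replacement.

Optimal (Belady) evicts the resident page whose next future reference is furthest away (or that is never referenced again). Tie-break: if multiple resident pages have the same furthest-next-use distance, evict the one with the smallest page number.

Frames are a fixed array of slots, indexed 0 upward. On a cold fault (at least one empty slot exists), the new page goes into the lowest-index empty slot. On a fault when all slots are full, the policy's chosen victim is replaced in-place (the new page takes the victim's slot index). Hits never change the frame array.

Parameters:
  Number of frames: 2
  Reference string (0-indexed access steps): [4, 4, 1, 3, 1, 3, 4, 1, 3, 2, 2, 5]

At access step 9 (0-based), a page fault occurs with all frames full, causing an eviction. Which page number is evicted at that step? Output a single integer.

Step 0: ref 4 -> FAULT, frames=[4,-]
Step 1: ref 4 -> HIT, frames=[4,-]
Step 2: ref 1 -> FAULT, frames=[4,1]
Step 3: ref 3 -> FAULT, evict 4, frames=[3,1]
Step 4: ref 1 -> HIT, frames=[3,1]
Step 5: ref 3 -> HIT, frames=[3,1]
Step 6: ref 4 -> FAULT, evict 3, frames=[4,1]
Step 7: ref 1 -> HIT, frames=[4,1]
Step 8: ref 3 -> FAULT, evict 1, frames=[4,3]
Step 9: ref 2 -> FAULT, evict 3, frames=[4,2]
At step 9: evicted page 3

Answer: 3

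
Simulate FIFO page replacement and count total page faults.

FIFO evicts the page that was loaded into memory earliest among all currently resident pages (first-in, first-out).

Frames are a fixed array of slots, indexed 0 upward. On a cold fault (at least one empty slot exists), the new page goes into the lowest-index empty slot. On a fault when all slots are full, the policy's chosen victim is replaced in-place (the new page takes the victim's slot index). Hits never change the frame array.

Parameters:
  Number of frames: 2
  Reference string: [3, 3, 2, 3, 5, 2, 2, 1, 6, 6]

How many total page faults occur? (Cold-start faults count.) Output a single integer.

Answer: 5

Derivation:
Step 0: ref 3 → FAULT, frames=[3,-]
Step 1: ref 3 → HIT, frames=[3,-]
Step 2: ref 2 → FAULT, frames=[3,2]
Step 3: ref 3 → HIT, frames=[3,2]
Step 4: ref 5 → FAULT (evict 3), frames=[5,2]
Step 5: ref 2 → HIT, frames=[5,2]
Step 6: ref 2 → HIT, frames=[5,2]
Step 7: ref 1 → FAULT (evict 2), frames=[5,1]
Step 8: ref 6 → FAULT (evict 5), frames=[6,1]
Step 9: ref 6 → HIT, frames=[6,1]
Total faults: 5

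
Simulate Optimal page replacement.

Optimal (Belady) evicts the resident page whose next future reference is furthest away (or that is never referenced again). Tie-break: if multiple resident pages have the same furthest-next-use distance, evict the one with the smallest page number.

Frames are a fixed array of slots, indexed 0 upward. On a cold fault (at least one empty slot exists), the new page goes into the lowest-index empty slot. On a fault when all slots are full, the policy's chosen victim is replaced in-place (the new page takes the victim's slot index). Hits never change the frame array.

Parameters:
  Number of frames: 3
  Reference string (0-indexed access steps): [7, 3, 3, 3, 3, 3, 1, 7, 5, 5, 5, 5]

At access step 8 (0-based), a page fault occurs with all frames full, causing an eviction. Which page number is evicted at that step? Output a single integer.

Step 0: ref 7 -> FAULT, frames=[7,-,-]
Step 1: ref 3 -> FAULT, frames=[7,3,-]
Step 2: ref 3 -> HIT, frames=[7,3,-]
Step 3: ref 3 -> HIT, frames=[7,3,-]
Step 4: ref 3 -> HIT, frames=[7,3,-]
Step 5: ref 3 -> HIT, frames=[7,3,-]
Step 6: ref 1 -> FAULT, frames=[7,3,1]
Step 7: ref 7 -> HIT, frames=[7,3,1]
Step 8: ref 5 -> FAULT, evict 1, frames=[7,3,5]
At step 8: evicted page 1

Answer: 1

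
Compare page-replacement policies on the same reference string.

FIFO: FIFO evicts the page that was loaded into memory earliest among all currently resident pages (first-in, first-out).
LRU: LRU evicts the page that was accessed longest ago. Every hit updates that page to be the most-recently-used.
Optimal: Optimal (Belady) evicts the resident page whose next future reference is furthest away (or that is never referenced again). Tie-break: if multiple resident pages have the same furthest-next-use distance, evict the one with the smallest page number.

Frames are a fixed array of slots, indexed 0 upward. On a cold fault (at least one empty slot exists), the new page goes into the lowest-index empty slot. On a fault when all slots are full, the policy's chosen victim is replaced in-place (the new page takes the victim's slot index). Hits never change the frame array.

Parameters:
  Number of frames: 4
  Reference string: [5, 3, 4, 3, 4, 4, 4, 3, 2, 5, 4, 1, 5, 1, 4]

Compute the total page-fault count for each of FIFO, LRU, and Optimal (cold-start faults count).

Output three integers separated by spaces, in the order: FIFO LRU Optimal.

Answer: 6 5 5

Derivation:
--- FIFO ---
  step 0: ref 5 -> FAULT, frames=[5,-,-,-] (faults so far: 1)
  step 1: ref 3 -> FAULT, frames=[5,3,-,-] (faults so far: 2)
  step 2: ref 4 -> FAULT, frames=[5,3,4,-] (faults so far: 3)
  step 3: ref 3 -> HIT, frames=[5,3,4,-] (faults so far: 3)
  step 4: ref 4 -> HIT, frames=[5,3,4,-] (faults so far: 3)
  step 5: ref 4 -> HIT, frames=[5,3,4,-] (faults so far: 3)
  step 6: ref 4 -> HIT, frames=[5,3,4,-] (faults so far: 3)
  step 7: ref 3 -> HIT, frames=[5,3,4,-] (faults so far: 3)
  step 8: ref 2 -> FAULT, frames=[5,3,4,2] (faults so far: 4)
  step 9: ref 5 -> HIT, frames=[5,3,4,2] (faults so far: 4)
  step 10: ref 4 -> HIT, frames=[5,3,4,2] (faults so far: 4)
  step 11: ref 1 -> FAULT, evict 5, frames=[1,3,4,2] (faults so far: 5)
  step 12: ref 5 -> FAULT, evict 3, frames=[1,5,4,2] (faults so far: 6)
  step 13: ref 1 -> HIT, frames=[1,5,4,2] (faults so far: 6)
  step 14: ref 4 -> HIT, frames=[1,5,4,2] (faults so far: 6)
  FIFO total faults: 6
--- LRU ---
  step 0: ref 5 -> FAULT, frames=[5,-,-,-] (faults so far: 1)
  step 1: ref 3 -> FAULT, frames=[5,3,-,-] (faults so far: 2)
  step 2: ref 4 -> FAULT, frames=[5,3,4,-] (faults so far: 3)
  step 3: ref 3 -> HIT, frames=[5,3,4,-] (faults so far: 3)
  step 4: ref 4 -> HIT, frames=[5,3,4,-] (faults so far: 3)
  step 5: ref 4 -> HIT, frames=[5,3,4,-] (faults so far: 3)
  step 6: ref 4 -> HIT, frames=[5,3,4,-] (faults so far: 3)
  step 7: ref 3 -> HIT, frames=[5,3,4,-] (faults so far: 3)
  step 8: ref 2 -> FAULT, frames=[5,3,4,2] (faults so far: 4)
  step 9: ref 5 -> HIT, frames=[5,3,4,2] (faults so far: 4)
  step 10: ref 4 -> HIT, frames=[5,3,4,2] (faults so far: 4)
  step 11: ref 1 -> FAULT, evict 3, frames=[5,1,4,2] (faults so far: 5)
  step 12: ref 5 -> HIT, frames=[5,1,4,2] (faults so far: 5)
  step 13: ref 1 -> HIT, frames=[5,1,4,2] (faults so far: 5)
  step 14: ref 4 -> HIT, frames=[5,1,4,2] (faults so far: 5)
  LRU total faults: 5
--- Optimal ---
  step 0: ref 5 -> FAULT, frames=[5,-,-,-] (faults so far: 1)
  step 1: ref 3 -> FAULT, frames=[5,3,-,-] (faults so far: 2)
  step 2: ref 4 -> FAULT, frames=[5,3,4,-] (faults so far: 3)
  step 3: ref 3 -> HIT, frames=[5,3,4,-] (faults so far: 3)
  step 4: ref 4 -> HIT, frames=[5,3,4,-] (faults so far: 3)
  step 5: ref 4 -> HIT, frames=[5,3,4,-] (faults so far: 3)
  step 6: ref 4 -> HIT, frames=[5,3,4,-] (faults so far: 3)
  step 7: ref 3 -> HIT, frames=[5,3,4,-] (faults so far: 3)
  step 8: ref 2 -> FAULT, frames=[5,3,4,2] (faults so far: 4)
  step 9: ref 5 -> HIT, frames=[5,3,4,2] (faults so far: 4)
  step 10: ref 4 -> HIT, frames=[5,3,4,2] (faults so far: 4)
  step 11: ref 1 -> FAULT, evict 2, frames=[5,3,4,1] (faults so far: 5)
  step 12: ref 5 -> HIT, frames=[5,3,4,1] (faults so far: 5)
  step 13: ref 1 -> HIT, frames=[5,3,4,1] (faults so far: 5)
  step 14: ref 4 -> HIT, frames=[5,3,4,1] (faults so far: 5)
  Optimal total faults: 5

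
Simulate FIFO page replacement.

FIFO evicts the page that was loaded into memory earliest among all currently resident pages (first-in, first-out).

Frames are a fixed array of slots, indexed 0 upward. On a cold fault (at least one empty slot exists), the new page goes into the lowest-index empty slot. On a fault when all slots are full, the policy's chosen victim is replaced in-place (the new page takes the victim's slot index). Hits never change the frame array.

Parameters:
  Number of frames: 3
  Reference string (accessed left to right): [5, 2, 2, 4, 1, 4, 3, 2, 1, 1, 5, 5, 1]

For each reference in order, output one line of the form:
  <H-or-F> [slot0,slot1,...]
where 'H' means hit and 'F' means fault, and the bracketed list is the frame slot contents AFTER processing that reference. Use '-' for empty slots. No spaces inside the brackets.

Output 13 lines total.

F [5,-,-]
F [5,2,-]
H [5,2,-]
F [5,2,4]
F [1,2,4]
H [1,2,4]
F [1,3,4]
F [1,3,2]
H [1,3,2]
H [1,3,2]
F [5,3,2]
H [5,3,2]
F [5,1,2]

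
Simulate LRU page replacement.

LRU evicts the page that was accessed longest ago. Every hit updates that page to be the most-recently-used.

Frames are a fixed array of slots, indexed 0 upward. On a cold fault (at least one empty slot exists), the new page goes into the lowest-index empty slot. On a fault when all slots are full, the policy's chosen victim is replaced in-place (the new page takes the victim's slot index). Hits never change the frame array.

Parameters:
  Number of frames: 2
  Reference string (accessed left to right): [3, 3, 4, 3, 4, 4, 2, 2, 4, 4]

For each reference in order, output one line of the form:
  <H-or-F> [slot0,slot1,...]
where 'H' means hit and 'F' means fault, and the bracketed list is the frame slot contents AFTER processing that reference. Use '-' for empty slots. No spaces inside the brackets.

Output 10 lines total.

F [3,-]
H [3,-]
F [3,4]
H [3,4]
H [3,4]
H [3,4]
F [2,4]
H [2,4]
H [2,4]
H [2,4]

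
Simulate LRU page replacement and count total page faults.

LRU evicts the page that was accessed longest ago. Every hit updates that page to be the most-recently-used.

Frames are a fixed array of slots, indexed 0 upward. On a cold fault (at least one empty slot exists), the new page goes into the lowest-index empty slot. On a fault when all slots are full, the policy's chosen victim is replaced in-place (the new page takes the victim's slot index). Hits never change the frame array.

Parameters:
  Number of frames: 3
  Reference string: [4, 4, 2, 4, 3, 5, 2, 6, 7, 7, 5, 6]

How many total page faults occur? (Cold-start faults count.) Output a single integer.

Step 0: ref 4 → FAULT, frames=[4,-,-]
Step 1: ref 4 → HIT, frames=[4,-,-]
Step 2: ref 2 → FAULT, frames=[4,2,-]
Step 3: ref 4 → HIT, frames=[4,2,-]
Step 4: ref 3 → FAULT, frames=[4,2,3]
Step 5: ref 5 → FAULT (evict 2), frames=[4,5,3]
Step 6: ref 2 → FAULT (evict 4), frames=[2,5,3]
Step 7: ref 6 → FAULT (evict 3), frames=[2,5,6]
Step 8: ref 7 → FAULT (evict 5), frames=[2,7,6]
Step 9: ref 7 → HIT, frames=[2,7,6]
Step 10: ref 5 → FAULT (evict 2), frames=[5,7,6]
Step 11: ref 6 → HIT, frames=[5,7,6]
Total faults: 8

Answer: 8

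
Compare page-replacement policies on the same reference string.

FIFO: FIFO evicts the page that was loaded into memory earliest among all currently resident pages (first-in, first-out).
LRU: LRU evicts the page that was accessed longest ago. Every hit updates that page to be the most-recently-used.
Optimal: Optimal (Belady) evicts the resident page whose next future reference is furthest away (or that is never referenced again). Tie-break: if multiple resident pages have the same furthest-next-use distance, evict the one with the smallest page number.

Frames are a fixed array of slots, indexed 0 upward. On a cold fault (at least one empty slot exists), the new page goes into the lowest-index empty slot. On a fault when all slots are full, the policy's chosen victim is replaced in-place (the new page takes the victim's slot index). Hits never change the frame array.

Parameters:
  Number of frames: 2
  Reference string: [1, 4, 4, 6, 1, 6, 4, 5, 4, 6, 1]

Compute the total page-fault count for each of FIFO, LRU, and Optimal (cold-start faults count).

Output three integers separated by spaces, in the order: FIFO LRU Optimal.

--- FIFO ---
  step 0: ref 1 -> FAULT, frames=[1,-] (faults so far: 1)
  step 1: ref 4 -> FAULT, frames=[1,4] (faults so far: 2)
  step 2: ref 4 -> HIT, frames=[1,4] (faults so far: 2)
  step 3: ref 6 -> FAULT, evict 1, frames=[6,4] (faults so far: 3)
  step 4: ref 1 -> FAULT, evict 4, frames=[6,1] (faults so far: 4)
  step 5: ref 6 -> HIT, frames=[6,1] (faults so far: 4)
  step 6: ref 4 -> FAULT, evict 6, frames=[4,1] (faults so far: 5)
  step 7: ref 5 -> FAULT, evict 1, frames=[4,5] (faults so far: 6)
  step 8: ref 4 -> HIT, frames=[4,5] (faults so far: 6)
  step 9: ref 6 -> FAULT, evict 4, frames=[6,5] (faults so far: 7)
  step 10: ref 1 -> FAULT, evict 5, frames=[6,1] (faults so far: 8)
  FIFO total faults: 8
--- LRU ---
  step 0: ref 1 -> FAULT, frames=[1,-] (faults so far: 1)
  step 1: ref 4 -> FAULT, frames=[1,4] (faults so far: 2)
  step 2: ref 4 -> HIT, frames=[1,4] (faults so far: 2)
  step 3: ref 6 -> FAULT, evict 1, frames=[6,4] (faults so far: 3)
  step 4: ref 1 -> FAULT, evict 4, frames=[6,1] (faults so far: 4)
  step 5: ref 6 -> HIT, frames=[6,1] (faults so far: 4)
  step 6: ref 4 -> FAULT, evict 1, frames=[6,4] (faults so far: 5)
  step 7: ref 5 -> FAULT, evict 6, frames=[5,4] (faults so far: 6)
  step 8: ref 4 -> HIT, frames=[5,4] (faults so far: 6)
  step 9: ref 6 -> FAULT, evict 5, frames=[6,4] (faults so far: 7)
  step 10: ref 1 -> FAULT, evict 4, frames=[6,1] (faults so far: 8)
  LRU total faults: 8
--- Optimal ---
  step 0: ref 1 -> FAULT, frames=[1,-] (faults so far: 1)
  step 1: ref 4 -> FAULT, frames=[1,4] (faults so far: 2)
  step 2: ref 4 -> HIT, frames=[1,4] (faults so far: 2)
  step 3: ref 6 -> FAULT, evict 4, frames=[1,6] (faults so far: 3)
  step 4: ref 1 -> HIT, frames=[1,6] (faults so far: 3)
  step 5: ref 6 -> HIT, frames=[1,6] (faults so far: 3)
  step 6: ref 4 -> FAULT, evict 1, frames=[4,6] (faults so far: 4)
  step 7: ref 5 -> FAULT, evict 6, frames=[4,5] (faults so far: 5)
  step 8: ref 4 -> HIT, frames=[4,5] (faults so far: 5)
  step 9: ref 6 -> FAULT, evict 4, frames=[6,5] (faults so far: 6)
  step 10: ref 1 -> FAULT, evict 5, frames=[6,1] (faults so far: 7)
  Optimal total faults: 7

Answer: 8 8 7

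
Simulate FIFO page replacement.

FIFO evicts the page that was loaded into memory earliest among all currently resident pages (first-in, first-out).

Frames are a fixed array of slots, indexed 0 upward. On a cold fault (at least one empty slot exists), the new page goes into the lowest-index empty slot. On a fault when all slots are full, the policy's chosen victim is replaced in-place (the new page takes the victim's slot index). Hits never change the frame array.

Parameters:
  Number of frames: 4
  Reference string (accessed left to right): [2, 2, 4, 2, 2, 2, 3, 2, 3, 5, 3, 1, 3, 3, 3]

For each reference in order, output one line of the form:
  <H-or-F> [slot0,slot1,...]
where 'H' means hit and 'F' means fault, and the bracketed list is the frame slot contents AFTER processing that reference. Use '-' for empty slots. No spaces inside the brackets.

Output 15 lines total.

F [2,-,-,-]
H [2,-,-,-]
F [2,4,-,-]
H [2,4,-,-]
H [2,4,-,-]
H [2,4,-,-]
F [2,4,3,-]
H [2,4,3,-]
H [2,4,3,-]
F [2,4,3,5]
H [2,4,3,5]
F [1,4,3,5]
H [1,4,3,5]
H [1,4,3,5]
H [1,4,3,5]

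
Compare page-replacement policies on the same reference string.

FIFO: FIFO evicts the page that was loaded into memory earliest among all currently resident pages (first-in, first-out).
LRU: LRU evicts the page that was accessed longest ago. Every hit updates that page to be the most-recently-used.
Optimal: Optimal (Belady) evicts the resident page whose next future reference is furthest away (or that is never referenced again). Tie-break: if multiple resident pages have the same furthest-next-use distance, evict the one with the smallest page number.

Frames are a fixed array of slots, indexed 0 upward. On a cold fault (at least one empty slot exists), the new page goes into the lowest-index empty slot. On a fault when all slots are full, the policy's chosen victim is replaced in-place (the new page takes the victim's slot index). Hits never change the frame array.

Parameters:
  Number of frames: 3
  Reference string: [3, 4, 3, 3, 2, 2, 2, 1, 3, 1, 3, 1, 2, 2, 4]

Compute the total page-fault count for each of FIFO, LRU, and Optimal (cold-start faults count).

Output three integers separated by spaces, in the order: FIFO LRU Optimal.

--- FIFO ---
  step 0: ref 3 -> FAULT, frames=[3,-,-] (faults so far: 1)
  step 1: ref 4 -> FAULT, frames=[3,4,-] (faults so far: 2)
  step 2: ref 3 -> HIT, frames=[3,4,-] (faults so far: 2)
  step 3: ref 3 -> HIT, frames=[3,4,-] (faults so far: 2)
  step 4: ref 2 -> FAULT, frames=[3,4,2] (faults so far: 3)
  step 5: ref 2 -> HIT, frames=[3,4,2] (faults so far: 3)
  step 6: ref 2 -> HIT, frames=[3,4,2] (faults so far: 3)
  step 7: ref 1 -> FAULT, evict 3, frames=[1,4,2] (faults so far: 4)
  step 8: ref 3 -> FAULT, evict 4, frames=[1,3,2] (faults so far: 5)
  step 9: ref 1 -> HIT, frames=[1,3,2] (faults so far: 5)
  step 10: ref 3 -> HIT, frames=[1,3,2] (faults so far: 5)
  step 11: ref 1 -> HIT, frames=[1,3,2] (faults so far: 5)
  step 12: ref 2 -> HIT, frames=[1,3,2] (faults so far: 5)
  step 13: ref 2 -> HIT, frames=[1,3,2] (faults so far: 5)
  step 14: ref 4 -> FAULT, evict 2, frames=[1,3,4] (faults so far: 6)
  FIFO total faults: 6
--- LRU ---
  step 0: ref 3 -> FAULT, frames=[3,-,-] (faults so far: 1)
  step 1: ref 4 -> FAULT, frames=[3,4,-] (faults so far: 2)
  step 2: ref 3 -> HIT, frames=[3,4,-] (faults so far: 2)
  step 3: ref 3 -> HIT, frames=[3,4,-] (faults so far: 2)
  step 4: ref 2 -> FAULT, frames=[3,4,2] (faults so far: 3)
  step 5: ref 2 -> HIT, frames=[3,4,2] (faults so far: 3)
  step 6: ref 2 -> HIT, frames=[3,4,2] (faults so far: 3)
  step 7: ref 1 -> FAULT, evict 4, frames=[3,1,2] (faults so far: 4)
  step 8: ref 3 -> HIT, frames=[3,1,2] (faults so far: 4)
  step 9: ref 1 -> HIT, frames=[3,1,2] (faults so far: 4)
  step 10: ref 3 -> HIT, frames=[3,1,2] (faults so far: 4)
  step 11: ref 1 -> HIT, frames=[3,1,2] (faults so far: 4)
  step 12: ref 2 -> HIT, frames=[3,1,2] (faults so far: 4)
  step 13: ref 2 -> HIT, frames=[3,1,2] (faults so far: 4)
  step 14: ref 4 -> FAULT, evict 3, frames=[4,1,2] (faults so far: 5)
  LRU total faults: 5
--- Optimal ---
  step 0: ref 3 -> FAULT, frames=[3,-,-] (faults so far: 1)
  step 1: ref 4 -> FAULT, frames=[3,4,-] (faults so far: 2)
  step 2: ref 3 -> HIT, frames=[3,4,-] (faults so far: 2)
  step 3: ref 3 -> HIT, frames=[3,4,-] (faults so far: 2)
  step 4: ref 2 -> FAULT, frames=[3,4,2] (faults so far: 3)
  step 5: ref 2 -> HIT, frames=[3,4,2] (faults so far: 3)
  step 6: ref 2 -> HIT, frames=[3,4,2] (faults so far: 3)
  step 7: ref 1 -> FAULT, evict 4, frames=[3,1,2] (faults so far: 4)
  step 8: ref 3 -> HIT, frames=[3,1,2] (faults so far: 4)
  step 9: ref 1 -> HIT, frames=[3,1,2] (faults so far: 4)
  step 10: ref 3 -> HIT, frames=[3,1,2] (faults so far: 4)
  step 11: ref 1 -> HIT, frames=[3,1,2] (faults so far: 4)
  step 12: ref 2 -> HIT, frames=[3,1,2] (faults so far: 4)
  step 13: ref 2 -> HIT, frames=[3,1,2] (faults so far: 4)
  step 14: ref 4 -> FAULT, evict 1, frames=[3,4,2] (faults so far: 5)
  Optimal total faults: 5

Answer: 6 5 5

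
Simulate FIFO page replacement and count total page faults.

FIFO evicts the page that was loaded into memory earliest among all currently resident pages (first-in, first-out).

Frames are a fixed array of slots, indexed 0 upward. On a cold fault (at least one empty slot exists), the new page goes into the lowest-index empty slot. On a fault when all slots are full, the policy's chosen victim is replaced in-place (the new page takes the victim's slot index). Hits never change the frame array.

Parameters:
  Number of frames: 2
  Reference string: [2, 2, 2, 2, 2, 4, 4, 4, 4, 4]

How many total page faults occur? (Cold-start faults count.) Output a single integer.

Step 0: ref 2 → FAULT, frames=[2,-]
Step 1: ref 2 → HIT, frames=[2,-]
Step 2: ref 2 → HIT, frames=[2,-]
Step 3: ref 2 → HIT, frames=[2,-]
Step 4: ref 2 → HIT, frames=[2,-]
Step 5: ref 4 → FAULT, frames=[2,4]
Step 6: ref 4 → HIT, frames=[2,4]
Step 7: ref 4 → HIT, frames=[2,4]
Step 8: ref 4 → HIT, frames=[2,4]
Step 9: ref 4 → HIT, frames=[2,4]
Total faults: 2

Answer: 2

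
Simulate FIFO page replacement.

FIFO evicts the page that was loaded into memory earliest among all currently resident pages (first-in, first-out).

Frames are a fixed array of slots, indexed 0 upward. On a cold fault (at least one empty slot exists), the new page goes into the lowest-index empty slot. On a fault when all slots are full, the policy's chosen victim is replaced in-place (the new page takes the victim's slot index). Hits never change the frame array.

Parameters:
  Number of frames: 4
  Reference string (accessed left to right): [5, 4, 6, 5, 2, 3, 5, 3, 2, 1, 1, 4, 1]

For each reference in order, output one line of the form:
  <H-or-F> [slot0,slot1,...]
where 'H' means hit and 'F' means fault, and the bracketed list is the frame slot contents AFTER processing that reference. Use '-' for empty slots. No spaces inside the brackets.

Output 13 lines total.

F [5,-,-,-]
F [5,4,-,-]
F [5,4,6,-]
H [5,4,6,-]
F [5,4,6,2]
F [3,4,6,2]
F [3,5,6,2]
H [3,5,6,2]
H [3,5,6,2]
F [3,5,1,2]
H [3,5,1,2]
F [3,5,1,4]
H [3,5,1,4]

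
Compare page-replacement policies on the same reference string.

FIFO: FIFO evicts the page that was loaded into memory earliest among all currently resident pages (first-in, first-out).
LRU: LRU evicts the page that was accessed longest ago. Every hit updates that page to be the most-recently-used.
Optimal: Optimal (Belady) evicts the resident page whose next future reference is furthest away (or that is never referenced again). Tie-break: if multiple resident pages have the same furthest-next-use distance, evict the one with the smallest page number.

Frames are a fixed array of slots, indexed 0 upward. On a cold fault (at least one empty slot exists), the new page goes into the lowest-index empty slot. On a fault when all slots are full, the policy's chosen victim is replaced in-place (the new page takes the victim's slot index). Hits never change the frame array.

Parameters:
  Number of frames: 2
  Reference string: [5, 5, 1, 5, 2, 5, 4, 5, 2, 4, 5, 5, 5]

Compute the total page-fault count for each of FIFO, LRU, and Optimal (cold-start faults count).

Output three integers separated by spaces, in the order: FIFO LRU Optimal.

Answer: 7 7 6

Derivation:
--- FIFO ---
  step 0: ref 5 -> FAULT, frames=[5,-] (faults so far: 1)
  step 1: ref 5 -> HIT, frames=[5,-] (faults so far: 1)
  step 2: ref 1 -> FAULT, frames=[5,1] (faults so far: 2)
  step 3: ref 5 -> HIT, frames=[5,1] (faults so far: 2)
  step 4: ref 2 -> FAULT, evict 5, frames=[2,1] (faults so far: 3)
  step 5: ref 5 -> FAULT, evict 1, frames=[2,5] (faults so far: 4)
  step 6: ref 4 -> FAULT, evict 2, frames=[4,5] (faults so far: 5)
  step 7: ref 5 -> HIT, frames=[4,5] (faults so far: 5)
  step 8: ref 2 -> FAULT, evict 5, frames=[4,2] (faults so far: 6)
  step 9: ref 4 -> HIT, frames=[4,2] (faults so far: 6)
  step 10: ref 5 -> FAULT, evict 4, frames=[5,2] (faults so far: 7)
  step 11: ref 5 -> HIT, frames=[5,2] (faults so far: 7)
  step 12: ref 5 -> HIT, frames=[5,2] (faults so far: 7)
  FIFO total faults: 7
--- LRU ---
  step 0: ref 5 -> FAULT, frames=[5,-] (faults so far: 1)
  step 1: ref 5 -> HIT, frames=[5,-] (faults so far: 1)
  step 2: ref 1 -> FAULT, frames=[5,1] (faults so far: 2)
  step 3: ref 5 -> HIT, frames=[5,1] (faults so far: 2)
  step 4: ref 2 -> FAULT, evict 1, frames=[5,2] (faults so far: 3)
  step 5: ref 5 -> HIT, frames=[5,2] (faults so far: 3)
  step 6: ref 4 -> FAULT, evict 2, frames=[5,4] (faults so far: 4)
  step 7: ref 5 -> HIT, frames=[5,4] (faults so far: 4)
  step 8: ref 2 -> FAULT, evict 4, frames=[5,2] (faults so far: 5)
  step 9: ref 4 -> FAULT, evict 5, frames=[4,2] (faults so far: 6)
  step 10: ref 5 -> FAULT, evict 2, frames=[4,5] (faults so far: 7)
  step 11: ref 5 -> HIT, frames=[4,5] (faults so far: 7)
  step 12: ref 5 -> HIT, frames=[4,5] (faults so far: 7)
  LRU total faults: 7
--- Optimal ---
  step 0: ref 5 -> FAULT, frames=[5,-] (faults so far: 1)
  step 1: ref 5 -> HIT, frames=[5,-] (faults so far: 1)
  step 2: ref 1 -> FAULT, frames=[5,1] (faults so far: 2)
  step 3: ref 5 -> HIT, frames=[5,1] (faults so far: 2)
  step 4: ref 2 -> FAULT, evict 1, frames=[5,2] (faults so far: 3)
  step 5: ref 5 -> HIT, frames=[5,2] (faults so far: 3)
  step 6: ref 4 -> FAULT, evict 2, frames=[5,4] (faults so far: 4)
  step 7: ref 5 -> HIT, frames=[5,4] (faults so far: 4)
  step 8: ref 2 -> FAULT, evict 5, frames=[2,4] (faults so far: 5)
  step 9: ref 4 -> HIT, frames=[2,4] (faults so far: 5)
  step 10: ref 5 -> FAULT, evict 2, frames=[5,4] (faults so far: 6)
  step 11: ref 5 -> HIT, frames=[5,4] (faults so far: 6)
  step 12: ref 5 -> HIT, frames=[5,4] (faults so far: 6)
  Optimal total faults: 6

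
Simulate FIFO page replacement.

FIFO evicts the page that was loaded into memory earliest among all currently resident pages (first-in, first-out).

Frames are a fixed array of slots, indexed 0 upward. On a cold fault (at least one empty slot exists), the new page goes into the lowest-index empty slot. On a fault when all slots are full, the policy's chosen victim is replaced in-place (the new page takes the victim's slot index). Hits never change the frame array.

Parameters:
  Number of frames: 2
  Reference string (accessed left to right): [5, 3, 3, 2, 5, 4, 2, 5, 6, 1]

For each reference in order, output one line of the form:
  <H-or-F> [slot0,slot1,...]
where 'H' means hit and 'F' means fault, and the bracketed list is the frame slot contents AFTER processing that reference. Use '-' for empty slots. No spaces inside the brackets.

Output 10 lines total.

F [5,-]
F [5,3]
H [5,3]
F [2,3]
F [2,5]
F [4,5]
F [4,2]
F [5,2]
F [5,6]
F [1,6]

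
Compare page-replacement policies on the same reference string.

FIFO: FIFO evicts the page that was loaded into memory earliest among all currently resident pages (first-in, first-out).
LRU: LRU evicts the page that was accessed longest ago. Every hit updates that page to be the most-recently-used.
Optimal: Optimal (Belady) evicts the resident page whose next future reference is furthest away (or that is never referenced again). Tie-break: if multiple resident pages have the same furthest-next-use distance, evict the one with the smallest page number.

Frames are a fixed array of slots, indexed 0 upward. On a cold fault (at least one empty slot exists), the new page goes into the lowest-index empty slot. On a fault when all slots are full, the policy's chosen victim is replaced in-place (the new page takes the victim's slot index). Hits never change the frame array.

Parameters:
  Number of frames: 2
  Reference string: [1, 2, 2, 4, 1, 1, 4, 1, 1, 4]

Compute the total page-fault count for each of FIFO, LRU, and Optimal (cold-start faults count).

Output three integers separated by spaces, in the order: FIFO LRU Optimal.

--- FIFO ---
  step 0: ref 1 -> FAULT, frames=[1,-] (faults so far: 1)
  step 1: ref 2 -> FAULT, frames=[1,2] (faults so far: 2)
  step 2: ref 2 -> HIT, frames=[1,2] (faults so far: 2)
  step 3: ref 4 -> FAULT, evict 1, frames=[4,2] (faults so far: 3)
  step 4: ref 1 -> FAULT, evict 2, frames=[4,1] (faults so far: 4)
  step 5: ref 1 -> HIT, frames=[4,1] (faults so far: 4)
  step 6: ref 4 -> HIT, frames=[4,1] (faults so far: 4)
  step 7: ref 1 -> HIT, frames=[4,1] (faults so far: 4)
  step 8: ref 1 -> HIT, frames=[4,1] (faults so far: 4)
  step 9: ref 4 -> HIT, frames=[4,1] (faults so far: 4)
  FIFO total faults: 4
--- LRU ---
  step 0: ref 1 -> FAULT, frames=[1,-] (faults so far: 1)
  step 1: ref 2 -> FAULT, frames=[1,2] (faults so far: 2)
  step 2: ref 2 -> HIT, frames=[1,2] (faults so far: 2)
  step 3: ref 4 -> FAULT, evict 1, frames=[4,2] (faults so far: 3)
  step 4: ref 1 -> FAULT, evict 2, frames=[4,1] (faults so far: 4)
  step 5: ref 1 -> HIT, frames=[4,1] (faults so far: 4)
  step 6: ref 4 -> HIT, frames=[4,1] (faults so far: 4)
  step 7: ref 1 -> HIT, frames=[4,1] (faults so far: 4)
  step 8: ref 1 -> HIT, frames=[4,1] (faults so far: 4)
  step 9: ref 4 -> HIT, frames=[4,1] (faults so far: 4)
  LRU total faults: 4
--- Optimal ---
  step 0: ref 1 -> FAULT, frames=[1,-] (faults so far: 1)
  step 1: ref 2 -> FAULT, frames=[1,2] (faults so far: 2)
  step 2: ref 2 -> HIT, frames=[1,2] (faults so far: 2)
  step 3: ref 4 -> FAULT, evict 2, frames=[1,4] (faults so far: 3)
  step 4: ref 1 -> HIT, frames=[1,4] (faults so far: 3)
  step 5: ref 1 -> HIT, frames=[1,4] (faults so far: 3)
  step 6: ref 4 -> HIT, frames=[1,4] (faults so far: 3)
  step 7: ref 1 -> HIT, frames=[1,4] (faults so far: 3)
  step 8: ref 1 -> HIT, frames=[1,4] (faults so far: 3)
  step 9: ref 4 -> HIT, frames=[1,4] (faults so far: 3)
  Optimal total faults: 3

Answer: 4 4 3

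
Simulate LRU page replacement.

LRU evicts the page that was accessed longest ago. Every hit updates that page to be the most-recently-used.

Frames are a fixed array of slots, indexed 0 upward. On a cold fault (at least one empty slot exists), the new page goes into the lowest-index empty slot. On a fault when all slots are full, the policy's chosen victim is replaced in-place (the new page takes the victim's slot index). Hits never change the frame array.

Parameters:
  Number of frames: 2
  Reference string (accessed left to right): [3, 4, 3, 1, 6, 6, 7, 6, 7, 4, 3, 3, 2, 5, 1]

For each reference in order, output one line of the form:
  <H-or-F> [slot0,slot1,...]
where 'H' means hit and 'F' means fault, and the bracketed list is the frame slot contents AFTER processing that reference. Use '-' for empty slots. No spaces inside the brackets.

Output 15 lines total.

F [3,-]
F [3,4]
H [3,4]
F [3,1]
F [6,1]
H [6,1]
F [6,7]
H [6,7]
H [6,7]
F [4,7]
F [4,3]
H [4,3]
F [2,3]
F [2,5]
F [1,5]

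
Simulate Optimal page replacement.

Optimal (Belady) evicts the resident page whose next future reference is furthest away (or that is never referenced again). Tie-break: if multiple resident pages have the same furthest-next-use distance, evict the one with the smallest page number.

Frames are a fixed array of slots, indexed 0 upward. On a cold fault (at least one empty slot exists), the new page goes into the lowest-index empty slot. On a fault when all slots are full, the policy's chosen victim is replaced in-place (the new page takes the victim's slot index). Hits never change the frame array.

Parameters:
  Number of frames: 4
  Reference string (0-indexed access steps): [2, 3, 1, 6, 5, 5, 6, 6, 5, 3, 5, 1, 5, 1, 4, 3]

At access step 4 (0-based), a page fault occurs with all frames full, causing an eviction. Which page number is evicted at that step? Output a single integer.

Step 0: ref 2 -> FAULT, frames=[2,-,-,-]
Step 1: ref 3 -> FAULT, frames=[2,3,-,-]
Step 2: ref 1 -> FAULT, frames=[2,3,1,-]
Step 3: ref 6 -> FAULT, frames=[2,3,1,6]
Step 4: ref 5 -> FAULT, evict 2, frames=[5,3,1,6]
At step 4: evicted page 2

Answer: 2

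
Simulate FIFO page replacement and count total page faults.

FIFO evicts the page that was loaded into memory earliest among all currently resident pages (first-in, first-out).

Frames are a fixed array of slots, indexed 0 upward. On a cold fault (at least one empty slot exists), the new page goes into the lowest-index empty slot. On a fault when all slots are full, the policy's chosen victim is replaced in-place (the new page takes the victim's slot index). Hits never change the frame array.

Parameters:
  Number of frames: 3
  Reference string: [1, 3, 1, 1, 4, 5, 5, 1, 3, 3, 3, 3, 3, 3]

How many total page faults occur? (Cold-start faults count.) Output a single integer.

Answer: 6

Derivation:
Step 0: ref 1 → FAULT, frames=[1,-,-]
Step 1: ref 3 → FAULT, frames=[1,3,-]
Step 2: ref 1 → HIT, frames=[1,3,-]
Step 3: ref 1 → HIT, frames=[1,3,-]
Step 4: ref 4 → FAULT, frames=[1,3,4]
Step 5: ref 5 → FAULT (evict 1), frames=[5,3,4]
Step 6: ref 5 → HIT, frames=[5,3,4]
Step 7: ref 1 → FAULT (evict 3), frames=[5,1,4]
Step 8: ref 3 → FAULT (evict 4), frames=[5,1,3]
Step 9: ref 3 → HIT, frames=[5,1,3]
Step 10: ref 3 → HIT, frames=[5,1,3]
Step 11: ref 3 → HIT, frames=[5,1,3]
Step 12: ref 3 → HIT, frames=[5,1,3]
Step 13: ref 3 → HIT, frames=[5,1,3]
Total faults: 6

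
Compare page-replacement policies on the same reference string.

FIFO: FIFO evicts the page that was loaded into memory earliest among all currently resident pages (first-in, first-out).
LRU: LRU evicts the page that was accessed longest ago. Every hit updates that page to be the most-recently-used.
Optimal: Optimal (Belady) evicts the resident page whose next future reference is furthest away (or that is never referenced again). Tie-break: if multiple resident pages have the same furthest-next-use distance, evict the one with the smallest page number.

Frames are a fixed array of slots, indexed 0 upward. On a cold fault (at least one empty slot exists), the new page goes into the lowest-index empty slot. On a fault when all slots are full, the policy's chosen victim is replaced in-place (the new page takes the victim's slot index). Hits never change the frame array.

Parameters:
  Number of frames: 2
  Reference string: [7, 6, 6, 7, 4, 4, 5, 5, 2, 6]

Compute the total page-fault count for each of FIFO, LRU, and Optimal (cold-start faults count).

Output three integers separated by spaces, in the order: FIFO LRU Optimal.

Answer: 6 6 5

Derivation:
--- FIFO ---
  step 0: ref 7 -> FAULT, frames=[7,-] (faults so far: 1)
  step 1: ref 6 -> FAULT, frames=[7,6] (faults so far: 2)
  step 2: ref 6 -> HIT, frames=[7,6] (faults so far: 2)
  step 3: ref 7 -> HIT, frames=[7,6] (faults so far: 2)
  step 4: ref 4 -> FAULT, evict 7, frames=[4,6] (faults so far: 3)
  step 5: ref 4 -> HIT, frames=[4,6] (faults so far: 3)
  step 6: ref 5 -> FAULT, evict 6, frames=[4,5] (faults so far: 4)
  step 7: ref 5 -> HIT, frames=[4,5] (faults so far: 4)
  step 8: ref 2 -> FAULT, evict 4, frames=[2,5] (faults so far: 5)
  step 9: ref 6 -> FAULT, evict 5, frames=[2,6] (faults so far: 6)
  FIFO total faults: 6
--- LRU ---
  step 0: ref 7 -> FAULT, frames=[7,-] (faults so far: 1)
  step 1: ref 6 -> FAULT, frames=[7,6] (faults so far: 2)
  step 2: ref 6 -> HIT, frames=[7,6] (faults so far: 2)
  step 3: ref 7 -> HIT, frames=[7,6] (faults so far: 2)
  step 4: ref 4 -> FAULT, evict 6, frames=[7,4] (faults so far: 3)
  step 5: ref 4 -> HIT, frames=[7,4] (faults so far: 3)
  step 6: ref 5 -> FAULT, evict 7, frames=[5,4] (faults so far: 4)
  step 7: ref 5 -> HIT, frames=[5,4] (faults so far: 4)
  step 8: ref 2 -> FAULT, evict 4, frames=[5,2] (faults so far: 5)
  step 9: ref 6 -> FAULT, evict 5, frames=[6,2] (faults so far: 6)
  LRU total faults: 6
--- Optimal ---
  step 0: ref 7 -> FAULT, frames=[7,-] (faults so far: 1)
  step 1: ref 6 -> FAULT, frames=[7,6] (faults so far: 2)
  step 2: ref 6 -> HIT, frames=[7,6] (faults so far: 2)
  step 3: ref 7 -> HIT, frames=[7,6] (faults so far: 2)
  step 4: ref 4 -> FAULT, evict 7, frames=[4,6] (faults so far: 3)
  step 5: ref 4 -> HIT, frames=[4,6] (faults so far: 3)
  step 6: ref 5 -> FAULT, evict 4, frames=[5,6] (faults so far: 4)
  step 7: ref 5 -> HIT, frames=[5,6] (faults so far: 4)
  step 8: ref 2 -> FAULT, evict 5, frames=[2,6] (faults so far: 5)
  step 9: ref 6 -> HIT, frames=[2,6] (faults so far: 5)
  Optimal total faults: 5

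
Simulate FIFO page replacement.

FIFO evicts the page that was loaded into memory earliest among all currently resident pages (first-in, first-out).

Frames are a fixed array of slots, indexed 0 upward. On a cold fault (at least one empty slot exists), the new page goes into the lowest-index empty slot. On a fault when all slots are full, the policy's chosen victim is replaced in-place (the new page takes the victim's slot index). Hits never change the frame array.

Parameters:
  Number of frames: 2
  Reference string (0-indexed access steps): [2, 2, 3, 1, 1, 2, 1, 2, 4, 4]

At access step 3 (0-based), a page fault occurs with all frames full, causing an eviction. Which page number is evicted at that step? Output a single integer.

Answer: 2

Derivation:
Step 0: ref 2 -> FAULT, frames=[2,-]
Step 1: ref 2 -> HIT, frames=[2,-]
Step 2: ref 3 -> FAULT, frames=[2,3]
Step 3: ref 1 -> FAULT, evict 2, frames=[1,3]
At step 3: evicted page 2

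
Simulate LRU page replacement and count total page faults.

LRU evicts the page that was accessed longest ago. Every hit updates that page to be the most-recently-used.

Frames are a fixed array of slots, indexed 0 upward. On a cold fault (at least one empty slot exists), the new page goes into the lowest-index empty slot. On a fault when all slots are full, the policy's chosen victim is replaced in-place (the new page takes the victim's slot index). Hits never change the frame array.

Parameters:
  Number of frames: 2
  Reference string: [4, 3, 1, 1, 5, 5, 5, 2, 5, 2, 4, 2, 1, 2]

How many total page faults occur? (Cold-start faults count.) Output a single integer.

Answer: 7

Derivation:
Step 0: ref 4 → FAULT, frames=[4,-]
Step 1: ref 3 → FAULT, frames=[4,3]
Step 2: ref 1 → FAULT (evict 4), frames=[1,3]
Step 3: ref 1 → HIT, frames=[1,3]
Step 4: ref 5 → FAULT (evict 3), frames=[1,5]
Step 5: ref 5 → HIT, frames=[1,5]
Step 6: ref 5 → HIT, frames=[1,5]
Step 7: ref 2 → FAULT (evict 1), frames=[2,5]
Step 8: ref 5 → HIT, frames=[2,5]
Step 9: ref 2 → HIT, frames=[2,5]
Step 10: ref 4 → FAULT (evict 5), frames=[2,4]
Step 11: ref 2 → HIT, frames=[2,4]
Step 12: ref 1 → FAULT (evict 4), frames=[2,1]
Step 13: ref 2 → HIT, frames=[2,1]
Total faults: 7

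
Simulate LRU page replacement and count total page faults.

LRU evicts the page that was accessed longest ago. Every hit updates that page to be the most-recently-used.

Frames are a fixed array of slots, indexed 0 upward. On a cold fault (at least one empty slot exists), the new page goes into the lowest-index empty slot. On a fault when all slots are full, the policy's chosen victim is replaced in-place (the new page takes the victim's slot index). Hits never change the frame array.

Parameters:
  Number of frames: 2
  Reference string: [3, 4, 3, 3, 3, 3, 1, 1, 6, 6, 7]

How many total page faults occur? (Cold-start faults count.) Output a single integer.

Answer: 5

Derivation:
Step 0: ref 3 → FAULT, frames=[3,-]
Step 1: ref 4 → FAULT, frames=[3,4]
Step 2: ref 3 → HIT, frames=[3,4]
Step 3: ref 3 → HIT, frames=[3,4]
Step 4: ref 3 → HIT, frames=[3,4]
Step 5: ref 3 → HIT, frames=[3,4]
Step 6: ref 1 → FAULT (evict 4), frames=[3,1]
Step 7: ref 1 → HIT, frames=[3,1]
Step 8: ref 6 → FAULT (evict 3), frames=[6,1]
Step 9: ref 6 → HIT, frames=[6,1]
Step 10: ref 7 → FAULT (evict 1), frames=[6,7]
Total faults: 5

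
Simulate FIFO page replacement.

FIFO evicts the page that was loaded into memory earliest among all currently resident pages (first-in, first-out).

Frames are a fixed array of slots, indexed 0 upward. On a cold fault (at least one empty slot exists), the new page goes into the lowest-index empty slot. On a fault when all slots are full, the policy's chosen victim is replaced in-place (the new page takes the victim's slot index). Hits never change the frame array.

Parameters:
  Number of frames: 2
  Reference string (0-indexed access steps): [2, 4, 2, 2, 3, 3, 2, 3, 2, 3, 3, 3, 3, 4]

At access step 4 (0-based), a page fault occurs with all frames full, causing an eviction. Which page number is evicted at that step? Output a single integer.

Answer: 2

Derivation:
Step 0: ref 2 -> FAULT, frames=[2,-]
Step 1: ref 4 -> FAULT, frames=[2,4]
Step 2: ref 2 -> HIT, frames=[2,4]
Step 3: ref 2 -> HIT, frames=[2,4]
Step 4: ref 3 -> FAULT, evict 2, frames=[3,4]
At step 4: evicted page 2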